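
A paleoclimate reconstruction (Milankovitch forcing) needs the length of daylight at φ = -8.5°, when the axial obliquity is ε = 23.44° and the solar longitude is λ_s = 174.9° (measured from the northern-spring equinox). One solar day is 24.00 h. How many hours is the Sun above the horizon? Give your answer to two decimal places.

11.96 h

Solar declination: sin δ = sin ε · sin λ_s = sin 23.44° × sin 174.9° = 0.03536, so δ = +2.026°.
cos H₀ = −tan φ · tan δ = −tan(-8.5°) × tan(+2.026°) = 0.0053, so H₀ = 1.5655 rad = 89.70°.
Daylight = 2H₀/(2π) × 24.00 h = (1.5655/π) × 24.00 = 11.96 h.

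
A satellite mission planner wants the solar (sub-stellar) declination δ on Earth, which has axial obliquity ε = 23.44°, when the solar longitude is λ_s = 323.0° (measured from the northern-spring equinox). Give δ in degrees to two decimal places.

δ = -13.85°

sin δ = sin ε · sin λ_s = sin 23.44° × sin 323.0° = -0.239395.
δ = arcsin(-0.239395) = -13.85°.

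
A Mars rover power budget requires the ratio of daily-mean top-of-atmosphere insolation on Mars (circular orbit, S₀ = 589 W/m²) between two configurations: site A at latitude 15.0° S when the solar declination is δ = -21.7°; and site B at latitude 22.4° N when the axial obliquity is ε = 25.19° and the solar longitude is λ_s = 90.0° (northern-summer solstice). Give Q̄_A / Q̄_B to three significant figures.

Q̄_A / Q̄_B ≈ 0.951

— Configuration A (φ=-15.0°):
cos H₀ = −tan(-15.0°) tan(-21.700°) = -0.1066, H₀ = 1.6776 rad.
Bracket: H₀ sin φ sin δ + cos φ cos δ sin H₀ = 1.6776×-0.25882×-0.36975 + 0.96593×0.92913×0.99430 = 0.160544 + 0.892359 = 1.052903.
Q̄ = (S₀/π) × [bracket] = (589/π) × 1.052903 = 197.40 W/m².
— Configuration B (φ=+22.4°):
Solar declination: sin δ = sin ε · sin λ_s = sin 25.19° × sin 90.0° = 0.42562, so δ = +25.190°.
cos H₀ = −tan(+22.4°) tan(+25.190°) = -0.1939, H₀ = 1.7659 rad.
Bracket: H₀ sin φ sin δ + cos φ cos δ sin H₀ = 1.7659×0.38107×0.42562 + 0.92455×0.90490×0.98103 = 0.286413 + 0.820755 = 1.107168.
Q̄ = (S₀/π) × [bracket] = (589/π) × 1.107168 = 207.58 W/m².
Ratio Q̄_A / Q̄_B = 197.40 / 207.58 = 0.9510.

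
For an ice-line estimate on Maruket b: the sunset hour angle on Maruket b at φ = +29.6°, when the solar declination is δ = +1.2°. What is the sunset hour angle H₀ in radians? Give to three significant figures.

H₀ = 1.58 rad

cos H₀ = −tan φ · tan δ = −tan(+29.6°) × tan(+1.200°) = -0.0119, so H₀ = 1.5827 rad = 90.68°.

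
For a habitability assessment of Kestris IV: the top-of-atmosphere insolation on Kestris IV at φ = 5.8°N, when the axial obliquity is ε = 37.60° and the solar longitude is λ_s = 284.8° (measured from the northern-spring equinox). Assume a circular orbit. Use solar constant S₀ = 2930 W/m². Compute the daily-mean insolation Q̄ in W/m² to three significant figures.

Solar declination: sin δ = sin ε · sin λ_s = sin 37.60° × sin 284.8° = -0.58990, so δ = -36.150°.
cos H₀ = −tan(+5.8°) tan(-36.150°) = 0.0742, H₀ = 1.4965 rad.
Bracket: H₀ sin φ sin δ + cos φ cos δ sin H₀ = 1.4965×0.10106×-0.58990 + 0.99488×0.80747×0.99724 = -0.089214 + 0.801119 = 0.711905.
Q̄ = (S₀/π) × [bracket] = (2930/π) × 0.711905 = 664.0 W/m².

Q̄ ≈ 664 W/m²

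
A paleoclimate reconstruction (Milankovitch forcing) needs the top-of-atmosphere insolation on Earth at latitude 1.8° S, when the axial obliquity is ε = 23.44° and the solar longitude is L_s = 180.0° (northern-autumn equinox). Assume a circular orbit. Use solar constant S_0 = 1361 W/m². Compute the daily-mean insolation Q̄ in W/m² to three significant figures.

Q̄ ≈ 433 W/m²

Solar declination: sin δ = sin ε · sin L_s = sin 23.44° × sin 180.0° = 0.00000, so δ = +0.000°.
cos h₀ = −tan(-1.8°) tan(+0.000°) = 0.0000, h₀ = 1.5708 rad.
Bracket: h₀ sin ϕ sin δ + cos ϕ cos δ sin h₀ = 1.5708×-0.03141×0.00000 + 0.99951×1.00000×1.00000 = -0.000000 + 0.999510 = 0.999510.
Q̄ = (S_0/π) × [bracket] = (1361/π) × 0.999510 = 433.0 W/m².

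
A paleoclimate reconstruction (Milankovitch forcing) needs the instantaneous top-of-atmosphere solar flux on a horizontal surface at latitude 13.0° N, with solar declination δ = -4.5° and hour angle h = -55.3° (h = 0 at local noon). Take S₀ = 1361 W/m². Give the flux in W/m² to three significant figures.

cos θ_z = sin φ sin δ + cos φ cos δ cos h = -0.017649 + 0.552979 = 0.535330.
Flux = S₀ · cos θ_z = 1361 × 0.535330 = 728.6 W/m².

729 W/m²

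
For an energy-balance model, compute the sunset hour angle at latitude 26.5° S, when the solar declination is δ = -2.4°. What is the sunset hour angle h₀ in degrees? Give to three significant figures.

cos h₀ = −tan ϕ · tan δ = −tan(-26.5°) × tan(-2.400°) = -0.0209, so h₀ = 1.5917 rad = 91.20°.

h₀ = 91.2°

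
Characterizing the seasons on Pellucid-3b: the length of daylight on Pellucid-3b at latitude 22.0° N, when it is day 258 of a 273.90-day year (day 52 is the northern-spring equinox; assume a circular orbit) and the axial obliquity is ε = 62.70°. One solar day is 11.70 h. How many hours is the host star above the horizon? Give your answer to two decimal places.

2.50 h

Solar longitude: λ_s = 360° × (258 − 52)/273.90 = 270.756°.
sin δ = sin 62.70° × sin 270.756° = -0.88854, so δ = -62.690°.
cos H₀ = −tan φ · tan δ = −tan(+22.0°) × tan(-62.690°) = 0.7825, so H₀ = 0.6722 rad = 38.51°.
Daylight = 2H₀/(2π) × 11.70 h = (0.6722/π) × 11.70 = 2.50 h.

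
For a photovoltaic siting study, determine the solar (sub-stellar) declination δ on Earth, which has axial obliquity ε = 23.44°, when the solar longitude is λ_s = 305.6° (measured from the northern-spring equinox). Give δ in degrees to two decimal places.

sin δ = sin ε · sin λ_s = sin 23.44° × sin 305.6° = -0.323442.
δ = arcsin(-0.323442) = -18.87°.

δ = -18.87°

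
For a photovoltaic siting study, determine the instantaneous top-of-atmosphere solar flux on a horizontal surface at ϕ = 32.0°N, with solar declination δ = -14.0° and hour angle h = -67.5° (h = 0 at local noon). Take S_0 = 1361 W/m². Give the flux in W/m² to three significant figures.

254 W/m²

cos θ_z = sin ϕ sin δ + cos ϕ cos δ cos h = -0.128199 + 0.314894 = 0.186695.
Flux = S_0 · cos θ_z = 1361 × 0.186695 = 254.1 W/m².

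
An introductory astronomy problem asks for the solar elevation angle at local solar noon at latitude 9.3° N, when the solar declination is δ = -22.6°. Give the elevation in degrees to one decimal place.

At local noon the hour angle is zero, so the zenith angle equals |φ − δ| = |+9.3° − (-22.600°)| = 31.900°.
Elevation = 90° − 31.900° = 58.1°.

58.1°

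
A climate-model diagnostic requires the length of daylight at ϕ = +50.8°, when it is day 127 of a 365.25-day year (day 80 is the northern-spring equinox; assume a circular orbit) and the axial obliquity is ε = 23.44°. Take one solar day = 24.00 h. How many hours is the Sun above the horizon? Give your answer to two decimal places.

Solar longitude: L_s = 360° × (127 − 80)/365.25 = 46.324°.
sin δ = sin 23.44° × sin 46.324° = 0.28771, so δ = +16.721°.
cos h₀ = −tan ϕ · tan δ = −tan(+50.8°) × tan(+16.721°) = -0.3683, so h₀ = 1.9480 rad = 111.61°.
Daylight = 2h₀/(2π) × 24.00 h = (1.9480/π) × 24.00 = 14.88 h.

14.88 h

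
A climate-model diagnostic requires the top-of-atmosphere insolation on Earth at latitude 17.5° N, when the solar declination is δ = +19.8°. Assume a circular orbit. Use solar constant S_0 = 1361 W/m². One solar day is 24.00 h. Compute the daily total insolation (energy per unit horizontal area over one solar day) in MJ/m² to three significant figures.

cos h₀ = −tan(+17.5°) tan(+19.800°) = -0.1135, h₀ = 1.6846 rad.
Bracket: h₀ sin ϕ sin δ + cos ϕ cos δ sin h₀ = 1.6846×0.30071×0.33874 + 0.95372×0.94088×0.99354 = 0.171598 + 0.891539 = 1.063137.
Q̄ = (S_0/π) × [bracket] = (1361/π) × 1.063137 = 460.57 W/m².
Daily total = Q̄ × 24.00 h × 3600 s/h = 460.57 × 24.00 × 3600 / 10⁶ = 39.79 MJ/m².

39.8 MJ/m²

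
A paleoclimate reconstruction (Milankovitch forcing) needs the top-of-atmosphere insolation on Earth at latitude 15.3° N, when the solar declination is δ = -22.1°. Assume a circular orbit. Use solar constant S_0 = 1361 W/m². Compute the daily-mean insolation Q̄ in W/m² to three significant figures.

Q̄ ≈ 322 W/m²

cos h₀ = −tan(+15.3°) tan(-22.100°) = 0.1111, h₀ = 1.4595 rad.
Bracket: h₀ sin ϕ sin δ + cos ϕ cos δ sin h₀ = 1.4595×0.26387×-0.37622 + 0.96456×0.92653×0.99381 = -0.144889 + 0.888162 = 0.743273.
Q̄ = (S_0/π) × [bracket] = (1361/π) × 0.743273 = 322.0 W/m².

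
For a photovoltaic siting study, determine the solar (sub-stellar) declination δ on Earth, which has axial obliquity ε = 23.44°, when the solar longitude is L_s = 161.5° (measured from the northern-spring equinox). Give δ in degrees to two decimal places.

δ = +7.25°

sin δ = sin ε · sin L_s = sin 23.44° × sin 161.5° = 0.126220.
δ = arcsin(0.126220) = +7.25°.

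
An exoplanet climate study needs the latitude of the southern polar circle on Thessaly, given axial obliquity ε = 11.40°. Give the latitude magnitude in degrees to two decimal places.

The polar circle is the lowest latitude that experiences at least one full rotation of continuous darkness at the northern-summer solstice; it lies at |φ| = 90° − ε = 90° − 11.40° = 78.60°.

78.60°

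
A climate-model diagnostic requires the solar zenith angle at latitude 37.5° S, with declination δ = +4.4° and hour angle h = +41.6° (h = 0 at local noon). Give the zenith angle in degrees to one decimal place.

θ_z = 57.0°

cos θ_z = sin φ sin δ + cos φ cos δ cos h = -0.046704 + 0.591520 = 0.544816.
θ_z = arccos(0.544816) = 57.0°.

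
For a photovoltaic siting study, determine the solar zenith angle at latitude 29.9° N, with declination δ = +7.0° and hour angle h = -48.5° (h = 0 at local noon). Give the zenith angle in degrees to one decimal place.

θ_z = 50.9°

cos θ_z = sin φ sin δ + cos φ cos δ cos h = 0.060750 + 0.570142 = 0.630892.
θ_z = arccos(0.630892) = 50.9°.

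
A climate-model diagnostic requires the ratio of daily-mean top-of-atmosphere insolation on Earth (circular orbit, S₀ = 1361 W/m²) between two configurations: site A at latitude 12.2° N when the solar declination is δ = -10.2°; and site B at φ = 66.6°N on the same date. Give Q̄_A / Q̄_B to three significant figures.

Q̄_A / Q̄_B ≈ 5.32

— Configuration A (φ=+12.2°):
cos H₀ = −tan(+12.2°) tan(-10.200°) = 0.0389, H₀ = 1.5319 rad.
Bracket: H₀ sin φ sin δ + cos φ cos δ sin H₀ = 1.5319×0.21132×-0.17708 + 0.97742×0.98420×0.99924 = -0.057325 + 0.961246 = 0.903921.
Q̄ = (S₀/π) × [bracket] = (1361/π) × 0.903921 = 391.60 W/m².
— Configuration B (φ=+66.6°):
cos H₀ = −tan(+66.6°) tan(-10.200°) = 0.4158, H₀ = 1.1420 rad.
Bracket: H₀ sin φ sin δ + cos φ cos δ sin H₀ = 1.1420×0.91775×-0.17708 + 0.39715×0.98420×0.90946 = -0.185592 + 0.355485 = 0.169893.
Q̄ = (S₀/π) × [bracket] = (1361/π) × 0.169893 = 73.601 W/m².
Ratio Q̄_A / Q̄_B = 391.60 / 73.601 = 5.321.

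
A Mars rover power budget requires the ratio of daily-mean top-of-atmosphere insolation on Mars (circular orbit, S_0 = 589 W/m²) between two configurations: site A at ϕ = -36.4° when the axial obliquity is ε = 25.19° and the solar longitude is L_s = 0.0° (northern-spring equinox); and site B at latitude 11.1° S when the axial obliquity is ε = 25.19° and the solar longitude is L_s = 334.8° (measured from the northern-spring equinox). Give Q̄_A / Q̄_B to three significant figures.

— Configuration A (ϕ=-36.4°):
Solar declination: sin δ = sin ε · sin L_s = sin 25.19° × sin 0.0° = 0.00000, so δ = +0.000°.
cos h₀ = −tan(-36.4°) tan(+0.000°) = 0.0000, h₀ = 1.5708 rad.
Bracket: h₀ sin ϕ sin δ + cos ϕ cos δ sin h₀ = 1.5708×-0.59342×0.00000 + 0.80489×1.00000×1.00000 = -0.000000 + 0.804890 = 0.804890.
Q̄ = (S_0/π) × [bracket] = (589/π) × 0.804890 = 150.90 W/m².
— Configuration B (ϕ=-11.1°):
Solar declination: sin δ = sin ε · sin L_s = sin 25.19° × sin 334.8° = -0.18122, so δ = -10.441°.
cos h₀ = −tan(-11.1°) tan(-10.441°) = -0.0362, h₀ = 1.6070 rad.
Bracket: h₀ sin ϕ sin δ + cos ϕ cos δ sin h₀ = 1.6070×-0.19252×-0.18122 + 0.98129×0.98344×0.99935 = 0.056066 + 0.964413 = 1.020479.
Q̄ = (S_0/π) × [bracket] = (589/π) × 1.020479 = 191.32 W/m².
Ratio Q̄_A / Q̄_B = 150.90 / 191.32 = 0.7887.

Q̄_A / Q̄_B ≈ 0.789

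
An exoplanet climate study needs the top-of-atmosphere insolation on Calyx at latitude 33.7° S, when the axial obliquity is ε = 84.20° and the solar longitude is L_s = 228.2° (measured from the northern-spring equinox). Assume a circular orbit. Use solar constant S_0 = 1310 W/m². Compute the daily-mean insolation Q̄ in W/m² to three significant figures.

Solar declination: sin δ = sin ε · sin L_s = sin 84.20° × sin 228.2° = -0.74166, so δ = -47.873°.
cos h₀ = −tan(-33.7°) tan(-47.873°) = -0.7374, h₀ = 2.4000 rad.
Bracket: h₀ sin ϕ sin δ + cos ϕ cos δ sin h₀ = 2.4000×-0.55484×-0.74166 + 0.83195×0.67078×0.67546 = 0.987606 + 0.376944 = 1.364550.
Q̄ = (S_0/π) × [bracket] = (1310/π) × 1.364550 = 569.0 W/m².

Q̄ ≈ 569 W/m²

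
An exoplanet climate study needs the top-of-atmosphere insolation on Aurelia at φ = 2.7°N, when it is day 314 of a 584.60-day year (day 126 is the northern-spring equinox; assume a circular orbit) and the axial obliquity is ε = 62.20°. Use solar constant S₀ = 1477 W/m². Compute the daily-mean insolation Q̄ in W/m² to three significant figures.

Solar longitude: λ_s = 360° × (314 − 126)/584.60 = 115.771°.
sin δ = sin 62.20° × sin 115.771° = 0.79660, so δ = +52.806°.
cos H₀ = −tan(+2.7°) tan(+52.806°) = -0.0621, H₀ = 1.6330 rad.
Bracket: H₀ sin φ sin δ + cos φ cos δ sin H₀ = 1.6330×0.04711×0.79660 + 0.99889×0.60451×0.99807 = 0.061283 + 0.602674 = 0.663957.
Q̄ = (S₀/π) × [bracket] = (1477/π) × 0.663957 = 312.2 W/m².

Q̄ ≈ 312 W/m²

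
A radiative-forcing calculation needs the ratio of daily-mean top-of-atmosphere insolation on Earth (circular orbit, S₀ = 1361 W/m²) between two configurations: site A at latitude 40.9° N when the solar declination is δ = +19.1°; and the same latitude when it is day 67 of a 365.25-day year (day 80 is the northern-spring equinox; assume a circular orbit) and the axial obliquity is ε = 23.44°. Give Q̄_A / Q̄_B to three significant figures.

— Configuration A (φ=+40.9°):
cos H₀ = −tan(+40.9°) tan(+19.100°) = -0.3000, H₀ = 1.8754 rad.
Bracket: H₀ sin φ sin δ + cos φ cos δ sin H₀ = 1.8754×0.65474×0.32722 + 0.75585×0.94495×0.95395 = 0.401793 + 0.681350 = 1.083143.
Q̄ = (S₀/π) × [bracket] = (1361/π) × 1.083143 = 469.24 W/m².
— Configuration B (φ=+40.9°):
Solar longitude: λ_s = 360° × (67 − 80)/365.25 = -12.813°, i.e. -12.813° + 360° = 347.187°.
sin δ = sin 23.44° × sin 347.187° = -0.08822, so δ = -5.061°.
cos H₀ = −tan(+40.9°) tan(-5.061°) = 0.0767, H₀ = 1.4940 rad.
Bracket: H₀ sin φ sin δ + cos φ cos δ sin H₀ = 1.4940×0.65474×-0.08822 + 0.75585×0.99610×0.99705 = -0.086295 + 0.750681 = 0.664386.
Q̄ = (S₀/π) × [bracket] = (1361/π) × 0.664386 = 287.83 W/m².
Ratio Q̄_A / Q̄_B = 469.24 / 287.83 = 1.630.

Q̄_A / Q̄_B ≈ 1.63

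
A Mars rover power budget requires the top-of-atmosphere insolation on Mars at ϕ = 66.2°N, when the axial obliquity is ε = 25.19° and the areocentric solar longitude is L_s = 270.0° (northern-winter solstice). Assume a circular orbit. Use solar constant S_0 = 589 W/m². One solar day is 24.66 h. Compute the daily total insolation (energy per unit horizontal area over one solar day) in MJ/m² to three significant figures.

0.00 MJ/m²

sin δ = sin 25.19° × sin 270.0° = -0.42562, so δ = -25.190°.
cos h₀ = −tan(+66.2°) tan(-25.190°) = 1.0664 ≥ 1 ⇒ polar night, h₀ = 0 and Q̄ = 0.
Daily total = Q̄ × 24.66 h × 3600 s/h = 0.00 MJ/m².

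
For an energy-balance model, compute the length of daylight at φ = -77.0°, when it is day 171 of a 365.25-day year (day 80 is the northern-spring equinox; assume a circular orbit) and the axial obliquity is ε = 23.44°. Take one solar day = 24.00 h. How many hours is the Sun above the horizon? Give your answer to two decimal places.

Solar longitude: λ_s = 360° × (171 − 80)/365.25 = 89.692°.
sin δ = sin 23.44° × sin 89.692° = 0.39778, so δ = +23.440°.
cos H₀ = −tan φ · tan δ = 1.8780 ≥ 1, so the Sun never rises (polar night) and H₀ = 0.
Daylight = 2H₀/(2π) × 24.00 h = (0.0000/π) × 24.00 = 0.00 h.

0.00 h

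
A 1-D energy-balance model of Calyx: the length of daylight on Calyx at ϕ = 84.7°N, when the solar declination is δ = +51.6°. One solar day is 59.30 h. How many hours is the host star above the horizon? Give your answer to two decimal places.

59.30 h

Sunrise equation: cos h₀ = −tan ϕ · tan δ = -13.6006 ≤ −1, so the host star never sets (polar day) and h₀ = π.
Daylight = 2h₀/(2π) × 59.30 h = (3.1416/π) × 59.30 = 59.30 h.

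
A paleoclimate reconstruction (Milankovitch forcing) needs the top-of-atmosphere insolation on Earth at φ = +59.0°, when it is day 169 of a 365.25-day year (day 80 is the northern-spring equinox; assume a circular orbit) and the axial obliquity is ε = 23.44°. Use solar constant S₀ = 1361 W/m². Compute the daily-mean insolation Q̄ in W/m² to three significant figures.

Solar longitude: λ_s = 360° × (169 − 80)/365.25 = 87.721°.
sin δ = sin 23.44° × sin 87.721° = 0.39747, so δ = +23.420°.
cos H₀ = −tan(+59.0°) tan(+23.420°) = -0.7209, H₀ = 2.3759 rad.
Bracket: H₀ sin φ sin δ + cos φ cos δ sin H₀ = 2.3759×0.85717×0.39747 + 0.51504×0.91761×0.69304 = 0.809468 + 0.327535 = 1.137003.
Q̄ = (S₀/π) × [bracket] = (1361/π) × 1.137003 = 492.6 W/m².

Q̄ ≈ 493 W/m²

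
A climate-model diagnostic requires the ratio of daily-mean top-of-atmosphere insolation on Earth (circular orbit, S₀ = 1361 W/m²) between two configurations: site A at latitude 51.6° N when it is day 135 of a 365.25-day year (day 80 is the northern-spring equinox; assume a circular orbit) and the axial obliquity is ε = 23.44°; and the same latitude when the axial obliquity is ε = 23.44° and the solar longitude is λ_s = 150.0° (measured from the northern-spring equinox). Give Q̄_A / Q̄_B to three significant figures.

Q̄_A / Q̄_B ≈ 1.19

— Configuration A (φ=+51.6°):
Solar longitude: λ_s = 360° × (135 − 80)/365.25 = 54.209°.
sin δ = sin 23.44° × sin 54.209° = 0.32267, so δ = +18.824°.
cos H₀ = −tan(+51.6°) tan(+18.824°) = -0.4301, H₀ = 2.0154 rad.
Bracket: H₀ sin φ sin δ + cos φ cos δ sin H₀ = 2.0154×0.78369×0.32267 + 0.62115×0.94651×0.90277 = 0.509641 + 0.530761 = 1.040402.
Q̄ = (S₀/π) × [bracket] = (1361/π) × 1.040402 = 450.72 W/m².
— Configuration B (φ=+51.6°):
Solar declination: sin δ = sin ε · sin λ_s = sin 23.44° × sin 150.0° = 0.19889, so δ = +11.472°.
cos H₀ = −tan(+51.6°) tan(+11.472°) = -0.2561, H₀ = 1.8297 rad.
Bracket: H₀ sin φ sin δ + cos φ cos δ sin H₀ = 1.8297×0.78369×0.19889 + 0.62115×0.98002×0.96666 = 0.285192 + 0.588444 = 0.873636.
Q̄ = (S₀/π) × [bracket] = (1361/π) × 0.873636 = 378.48 W/m².
Ratio Q̄_A / Q̄_B = 450.72 / 378.48 = 1.191.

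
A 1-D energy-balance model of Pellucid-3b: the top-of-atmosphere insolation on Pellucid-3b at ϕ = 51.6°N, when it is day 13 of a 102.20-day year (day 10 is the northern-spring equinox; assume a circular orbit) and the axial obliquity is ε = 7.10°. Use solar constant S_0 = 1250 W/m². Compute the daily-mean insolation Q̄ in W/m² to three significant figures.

Solar longitude: L_s = 360° × (13 − 10)/102.20 = 10.568°.
sin δ = sin 7.10° × sin 10.568° = 0.02267, so δ = +1.299°.
cos h₀ = −tan(+51.6°) tan(+1.299°) = -0.0286, h₀ = 1.5994 rad.
Bracket: h₀ sin ϕ sin δ + cos ϕ cos δ sin h₀ = 1.5994×0.78369×0.02267 + 0.62115×0.99974×0.99959 = 0.028415 + 0.620734 = 0.649149.
Q̄ = (S_0/π) × [bracket] = (1250/π) × 0.649149 = 258.3 W/m².

Q̄ ≈ 258 W/m²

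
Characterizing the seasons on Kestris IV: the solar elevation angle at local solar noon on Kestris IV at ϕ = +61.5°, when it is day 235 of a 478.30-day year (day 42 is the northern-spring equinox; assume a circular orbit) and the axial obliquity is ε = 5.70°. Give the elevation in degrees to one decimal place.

Solar longitude: L_s = 360° × (235 − 42)/478.30 = 145.264°.
sin δ = sin 5.70° × sin 145.264° = 0.05659, so δ = +3.244°.
At local noon the hour angle is zero, so the zenith angle equals |ϕ − δ| = |+61.5° − (+3.244°)| = 58.256°.
Elevation = 90° − 58.256° = 31.7°.

31.7°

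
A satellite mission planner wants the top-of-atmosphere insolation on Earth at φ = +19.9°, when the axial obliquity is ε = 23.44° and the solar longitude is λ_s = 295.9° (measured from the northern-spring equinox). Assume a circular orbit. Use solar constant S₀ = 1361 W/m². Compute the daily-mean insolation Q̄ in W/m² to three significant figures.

Solar declination: sin δ = sin ε · sin λ_s = sin 23.44° × sin 295.9° = -0.35783, so δ = -20.967°.
cos H₀ = −tan(+19.9°) tan(-20.967°) = 0.1387, H₀ = 1.4316 rad.
Bracket: H₀ sin φ sin δ + cos φ cos δ sin H₀ = 1.4316×0.34038×-0.35783 + 0.94029×0.93379×0.99033 = -0.174366 + 0.869543 = 0.695177.
Q̄ = (S₀/π) × [bracket] = (1361/π) × 0.695177 = 301.2 W/m².

Q̄ ≈ 301 W/m²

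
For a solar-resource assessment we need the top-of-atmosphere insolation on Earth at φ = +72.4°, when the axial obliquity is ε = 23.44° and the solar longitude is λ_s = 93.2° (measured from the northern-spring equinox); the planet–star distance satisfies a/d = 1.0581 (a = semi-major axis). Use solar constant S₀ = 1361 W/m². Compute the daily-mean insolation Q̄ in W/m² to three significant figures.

Q̄ ≈ 577 W/m²

Solar declination: sin δ = sin ε · sin λ_s = sin 23.44° × sin 93.2° = 0.39717, so δ = +23.401°.
cos H₀ = −tan(+72.4°) tan(+23.401°) = -1.3642 ≤ −1 ⇒ polar day, H₀ = π.
Bracket: H₀ sin φ sin δ + cos φ cos δ sin H₀ = 3.1416×0.95319×0.39717 + 0.30237×0.91775×0.00000 = 1.189342 + 0.000000 = 1.189342.
Inverse-square distance factor (a/d)² = 1.0581² = 1.119576.
Q̄ = (S₀/π) × 1.119576 × [bracket] = (1361/π) × 1.119576 × 1.189342 = 576.9 W/m².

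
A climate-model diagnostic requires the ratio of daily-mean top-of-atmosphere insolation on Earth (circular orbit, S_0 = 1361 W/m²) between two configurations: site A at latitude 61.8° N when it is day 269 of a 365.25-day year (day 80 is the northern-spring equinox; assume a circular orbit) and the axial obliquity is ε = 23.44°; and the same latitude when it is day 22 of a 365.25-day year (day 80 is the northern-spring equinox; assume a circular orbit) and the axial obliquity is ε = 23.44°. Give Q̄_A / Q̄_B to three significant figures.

— Configuration A (ϕ=+61.8°):
Solar longitude: L_s = 360° × (269 − 80)/365.25 = 186.283°.
sin δ = sin 23.44° × sin 186.283° = -0.04354, so δ = -2.495°.
cos h₀ = −tan(+61.8°) tan(-2.495°) = 0.0813, h₀ = 1.4894 rad.
Bracket: h₀ sin ϕ sin δ + cos ϕ cos δ sin h₀ = 1.4894×0.88130×-0.04354 + 0.47255×0.99905×0.99669 = -0.057151 + 0.470538 = 0.413387.
Q̄ = (S_0/π) × [bracket] = (1361/π) × 0.413387 = 179.09 W/m².
— Configuration B (ϕ=+61.8°):
Solar longitude: L_s = 360° × (22 − 80)/365.25 = -57.166°, i.e. -57.166° + 360° = 302.834°.
sin δ = sin 23.44° × sin 302.834° = -0.33424, so δ = -19.526°.
cos h₀ = −tan(+61.8°) tan(-19.526°) = 0.6614, h₀ = 0.8481 rad.
Bracket: h₀ sin ϕ sin δ + cos ϕ cos δ sin h₀ = 0.8481×0.88130×-0.33424 + 0.47255×0.94249×0.75004 = -0.249821 + 0.334048 = 0.084227.
Q̄ = (S_0/π) × [bracket] = (1361/π) × 0.084227 = 36.489 W/m².
Ratio Q̄_A / Q̄_B = 179.09 / 36.489 = 4.908.

Q̄_A / Q̄_B ≈ 4.91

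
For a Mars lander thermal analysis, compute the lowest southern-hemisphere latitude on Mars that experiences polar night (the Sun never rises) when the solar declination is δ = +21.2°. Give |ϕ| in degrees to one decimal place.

Polar night requires cos h₀ = −tan ϕ tan δ ≥ 1, i.e. tan ϕ tan δ ≤ −1.
The boundary is |tan ϕ| · |tan δ| = 1, so |ϕ| = 90° − |δ| = 90° − 21.2° = 68.8° in the southern hemisphere.

|ϕ| = 68.8°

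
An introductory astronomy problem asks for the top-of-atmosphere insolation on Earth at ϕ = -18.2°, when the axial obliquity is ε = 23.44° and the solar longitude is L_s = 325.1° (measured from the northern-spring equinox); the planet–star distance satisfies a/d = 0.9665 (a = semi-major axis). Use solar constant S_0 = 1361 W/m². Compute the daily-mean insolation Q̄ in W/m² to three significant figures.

Q̄ ≈ 421 W/m²

Solar declination: sin δ = sin ε · sin L_s = sin 23.44° × sin 325.1° = -0.22759, so δ = -13.155°.
cos h₀ = −tan(-18.2°) tan(-13.155°) = -0.0768, h₀ = 1.6477 rad.
Bracket: h₀ sin ϕ sin δ + cos ϕ cos δ sin h₀ = 1.6477×-0.31233×-0.22759 + 0.94997×0.97376×0.99704 = 0.117124 + 0.922305 = 1.039429.
Inverse-square distance factor (a/d)² = 0.9665² = 0.934122.
Q̄ = (S_0/π) × 0.934122 × [bracket] = (1361/π) × 0.934122 × 1.039429 = 420.6 W/m².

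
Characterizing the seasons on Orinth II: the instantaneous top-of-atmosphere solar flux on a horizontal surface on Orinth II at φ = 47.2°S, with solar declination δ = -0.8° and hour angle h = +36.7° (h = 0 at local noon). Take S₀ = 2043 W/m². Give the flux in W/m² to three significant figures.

1.13e+03 W/m²

cos θ_z = sin φ sin δ + cos φ cos δ cos h = 0.010244 + 0.544706 = 0.554950.
Flux = S₀ · cos θ_z = 2043 × 0.554950 = 1134 W/m².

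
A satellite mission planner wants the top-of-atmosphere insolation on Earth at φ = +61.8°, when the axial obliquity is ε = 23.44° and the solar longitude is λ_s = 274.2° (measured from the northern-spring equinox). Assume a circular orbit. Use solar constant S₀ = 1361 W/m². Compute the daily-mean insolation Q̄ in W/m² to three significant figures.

Solar declination: sin δ = sin ε · sin λ_s = sin 23.44° × sin 274.2° = -0.39672, so δ = -23.373°.
cos H₀ = −tan(+61.8°) tan(-23.373°) = 0.8060, H₀ = 0.6334 rad.
Bracket: H₀ sin φ sin δ + cos φ cos δ sin H₀ = 0.6334×0.88130×-0.39672 + 0.47255×0.91794×0.59188 = -0.221455 + 0.256741 = 0.035286.
Q̄ = (S₀/π) × [bracket] = (1361/π) × 0.035286 = 15.29 W/m².

Q̄ ≈ 15.3 W/m²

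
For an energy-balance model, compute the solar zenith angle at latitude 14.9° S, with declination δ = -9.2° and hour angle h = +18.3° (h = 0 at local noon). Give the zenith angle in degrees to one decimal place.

cos θ_z = sin φ sin δ + cos φ cos δ cos h = 0.041111 + 0.905700 = 0.946811.
θ_z = arccos(0.946811) = 18.8°.

θ_z = 18.8°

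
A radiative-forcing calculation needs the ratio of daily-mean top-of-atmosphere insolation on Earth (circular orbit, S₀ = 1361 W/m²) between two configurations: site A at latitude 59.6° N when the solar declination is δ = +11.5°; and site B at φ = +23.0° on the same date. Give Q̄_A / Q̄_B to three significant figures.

— Configuration A (φ=+59.6°):
cos H₀ = −tan(+59.6°) tan(+11.500°) = -0.3468, H₀ = 1.9249 rad.
Bracket: H₀ sin φ sin δ + cos φ cos δ sin H₀ = 1.9249×0.86251×0.19937 + 0.50603×0.97992×0.93795 = 0.331003 + 0.465100 = 0.796103.
Q̄ = (S₀/π) × [bracket] = (1361/π) × 0.796103 = 344.89 W/m².
— Configuration B (φ=+23.0°):
cos H₀ = −tan(+23.0°) tan(+11.500°) = -0.0864, H₀ = 1.6573 rad.
Bracket: H₀ sin φ sin δ + cos φ cos δ sin H₀ = 1.6573×0.39073×0.19937 + 0.92050×0.97992×0.99626 = 0.129103 + 0.898643 = 1.027746.
Q̄ = (S₀/π) × [bracket] = (1361/π) × 1.027746 = 445.24 W/m².
Ratio Q̄_A / Q̄_B = 344.89 / 445.24 = 0.7746.

Q̄_A / Q̄_B ≈ 0.775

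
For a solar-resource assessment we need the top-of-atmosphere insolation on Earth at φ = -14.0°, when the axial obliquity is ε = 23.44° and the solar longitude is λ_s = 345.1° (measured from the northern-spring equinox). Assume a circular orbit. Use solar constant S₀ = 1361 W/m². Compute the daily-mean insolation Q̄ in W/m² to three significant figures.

Solar declination: sin δ = sin ε · sin λ_s = sin 23.44° × sin 345.1° = -0.10228, so δ = -5.871°.
cos H₀ = −tan(-14.0°) tan(-5.871°) = -0.0256, H₀ = 1.5964 rad.
Bracket: H₀ sin φ sin δ + cos φ cos δ sin H₀ = 1.5964×-0.24192×-0.10228 + 0.97030×0.99476×0.99967 = 0.039501 + 0.964897 = 1.004398.
Q̄ = (S₀/π) × [bracket] = (1361/π) × 1.004398 = 435.1 W/m².

Q̄ ≈ 435 W/m²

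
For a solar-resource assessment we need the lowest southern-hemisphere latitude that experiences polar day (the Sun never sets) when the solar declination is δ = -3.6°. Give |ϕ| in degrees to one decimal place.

|ϕ| = 86.4°

Polar day requires cos h₀ = −tan ϕ tan δ ≤ −1, i.e. tan ϕ tan δ ≥ 1.
The boundary is |tan ϕ| · |tan δ| = 1, so |ϕ| = 90° − |δ| = 90° − 3.6° = 86.4° in the southern hemisphere.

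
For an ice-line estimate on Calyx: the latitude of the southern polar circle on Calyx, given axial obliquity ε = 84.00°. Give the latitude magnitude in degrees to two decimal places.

The polar circle is the lowest latitude that experiences at least one full rotation of continuous darkness at the northern-summer solstice; it lies at |φ| = 90° − ε = 90° − 84.00° = 6.00°.

6.00°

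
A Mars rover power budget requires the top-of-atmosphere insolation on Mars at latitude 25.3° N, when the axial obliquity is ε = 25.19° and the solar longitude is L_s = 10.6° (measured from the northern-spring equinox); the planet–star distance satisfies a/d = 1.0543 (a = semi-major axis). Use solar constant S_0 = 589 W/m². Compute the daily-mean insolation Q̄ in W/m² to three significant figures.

Q̄ ≈ 199 W/m²

Solar declination: sin δ = sin ε · sin L_s = sin 25.19° × sin 10.6° = 0.07829, so δ = +4.490°.
cos h₀ = −tan(+25.3°) tan(+4.490°) = -0.0371, h₀ = 1.6079 rad.
Bracket: h₀ sin ϕ sin δ + cos ϕ cos δ sin h₀ = 1.6079×0.42736×0.07829 + 0.90408×0.99693×0.99931 = 0.053797 + 0.900683 = 0.954480.
Inverse-square distance factor (a/d)² = 1.0543² = 1.111548.
Q̄ = (S_0/π) × 1.111548 × [bracket] = (589/π) × 1.111548 × 0.954480 = 198.9 W/m².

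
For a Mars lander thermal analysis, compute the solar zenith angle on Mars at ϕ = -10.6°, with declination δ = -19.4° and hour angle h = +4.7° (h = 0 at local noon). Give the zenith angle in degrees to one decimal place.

θ_z = 9.9°

cos θ_z = sin ϕ sin δ + cos ϕ cos δ cos h = 0.061101 + 0.924009 = 0.985110.
θ_z = arccos(0.985110) = 9.9°.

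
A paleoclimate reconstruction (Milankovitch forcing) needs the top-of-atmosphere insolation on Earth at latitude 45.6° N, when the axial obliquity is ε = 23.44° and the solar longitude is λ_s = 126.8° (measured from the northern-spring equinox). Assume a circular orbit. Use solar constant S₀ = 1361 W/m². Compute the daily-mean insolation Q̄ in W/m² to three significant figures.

Q̄ ≈ 459 W/m²

Solar declination: sin δ = sin ε · sin λ_s = sin 23.44° × sin 126.8° = 0.31852, so δ = +18.574°.
cos H₀ = −tan(+45.6°) tan(+18.574°) = -0.3431, H₀ = 1.9210 rad.
Bracket: H₀ sin φ sin δ + cos φ cos δ sin H₀ = 1.9210×0.71447×0.31852 + 0.69966×0.94792×0.93929 = 0.437168 + 0.622958 = 1.060126.
Q̄ = (S₀/π) × [bracket] = (1361/π) × 1.060126 = 459.3 W/m².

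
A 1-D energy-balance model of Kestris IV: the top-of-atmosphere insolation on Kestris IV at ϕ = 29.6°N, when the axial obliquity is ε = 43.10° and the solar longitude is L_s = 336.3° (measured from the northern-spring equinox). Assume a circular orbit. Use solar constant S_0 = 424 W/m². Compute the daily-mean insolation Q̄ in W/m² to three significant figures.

Q̄ ≈ 85.6 W/m²

Solar declination: sin δ = sin ε · sin L_s = sin 43.10° × sin 336.3° = -0.27464, so δ = -15.941°.
cos h₀ = −tan(+29.6°) tan(-15.941°) = 0.1623, h₀ = 1.4078 rad.
Bracket: h₀ sin ϕ sin δ + cos ϕ cos δ sin h₀ = 1.4078×0.49394×-0.27464 + 0.86949×0.96155×0.98675 = -0.190976 + 0.824980 = 0.634004.
Q̄ = (S_0/π) × [bracket] = (424/π) × 0.634004 = 85.57 W/m².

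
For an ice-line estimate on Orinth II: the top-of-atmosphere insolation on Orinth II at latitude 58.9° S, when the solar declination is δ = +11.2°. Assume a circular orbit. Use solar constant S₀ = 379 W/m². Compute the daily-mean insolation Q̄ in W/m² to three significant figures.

Q̄ ≈ 32.9 W/m²

cos H₀ = −tan(-58.9°) tan(+11.200°) = 0.3282, H₀ = 1.2364 rad.
Bracket: H₀ sin φ sin δ + cos φ cos δ sin H₀ = 1.2364×-0.85627×0.19423 + 0.51653×0.98096×0.94460 = -0.205630 + 0.478624 = 0.272994.
Q̄ = (S₀/π) × [bracket] = (379/π) × 0.272994 = 32.93 W/m².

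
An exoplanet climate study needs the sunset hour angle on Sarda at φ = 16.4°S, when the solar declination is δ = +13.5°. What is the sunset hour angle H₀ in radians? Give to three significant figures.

cos H₀ = −tan φ · tan δ = −tan(-16.4°) × tan(+13.500°) = 0.0707, so H₀ = 1.5001 rad = 85.95°.

H₀ = 1.50 rad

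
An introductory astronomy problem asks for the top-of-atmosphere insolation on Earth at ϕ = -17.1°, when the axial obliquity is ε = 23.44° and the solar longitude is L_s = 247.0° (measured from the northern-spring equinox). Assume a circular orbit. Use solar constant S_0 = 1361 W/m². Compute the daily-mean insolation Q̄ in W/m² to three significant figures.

Q̄ ≈ 461 W/m²

Solar declination: sin δ = sin ε · sin L_s = sin 23.44° × sin 247.0° = -0.36617, so δ = -21.479°.
cos h₀ = −tan(-17.1°) tan(-21.479°) = -0.1211, h₀ = 1.6921 rad.
Bracket: h₀ sin ϕ sin δ + cos ϕ cos δ sin h₀ = 1.6921×-0.29404×-0.36617 + 0.95579×0.93055×0.99265 = 0.182186 + 0.882873 = 1.065059.
Q̄ = (S_0/π) × [bracket] = (1361/π) × 1.065059 = 461.4 W/m².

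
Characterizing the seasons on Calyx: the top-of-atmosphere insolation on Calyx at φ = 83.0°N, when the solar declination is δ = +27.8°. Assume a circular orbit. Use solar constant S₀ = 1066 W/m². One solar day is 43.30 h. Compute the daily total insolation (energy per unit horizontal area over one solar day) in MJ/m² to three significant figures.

76.9 MJ/m²

cos H₀ = −tan(+83.0°) tan(+27.800°) = -4.2940 ≤ −1 ⇒ polar day, H₀ = π.
Bracket: H₀ sin φ sin δ + cos φ cos δ sin H₀ = 3.1416×0.99255×0.46639 + 0.12187×0.88458×0.00000 = 1.454295 + 0.000000 = 1.454295.
Q̄ = (S₀/π) × [bracket] = (1066/π) × 1.454295 = 493.47 W/m².
Daily total = Q̄ × 43.30 h × 3600 s/h = 493.47 × 43.30 × 3600 / 10⁶ = 76.92 MJ/m².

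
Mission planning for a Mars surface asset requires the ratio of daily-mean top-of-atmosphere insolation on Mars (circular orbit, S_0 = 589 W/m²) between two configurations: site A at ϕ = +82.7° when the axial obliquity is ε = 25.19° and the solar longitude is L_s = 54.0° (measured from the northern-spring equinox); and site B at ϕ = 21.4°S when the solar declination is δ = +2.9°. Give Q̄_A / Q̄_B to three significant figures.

Q̄_A / Q̄_B ≈ 1.19

— Configuration A (ϕ=+82.7°):
Solar declination: sin δ = sin ε · sin L_s = sin 25.19° × sin 54.0° = 0.34433, so δ = +20.141°.
cos h₀ = −tan(+82.7°) tan(+20.141°) = -2.8630 ≤ −1 ⇒ polar day, h₀ = π.
Bracket: h₀ sin ϕ sin δ + cos ϕ cos δ sin h₀ = 3.1416×0.99189×0.34433 + 0.12706×0.93885×0.00000 = 1.072974 + 0.000000 = 1.072974.
Q̄ = (S_0/π) × [bracket] = (589/π) × 1.072974 = 201.17 W/m².
— Configuration B (ϕ=-21.4°):
cos h₀ = −tan(-21.4°) tan(+2.900°) = 0.0199, h₀ = 1.5509 rad.
Bracket: h₀ sin ϕ sin δ + cos ϕ cos δ sin h₀ = 1.5509×-0.36488×0.05059 + 0.93106×0.99872×0.99980 = -0.028628 + 0.929682 = 0.901054.
Q̄ = (S_0/π) × [bracket] = (589/π) × 0.901054 = 168.93 W/m².
Ratio Q̄_A / Q̄_B = 201.17 / 168.93 = 1.191.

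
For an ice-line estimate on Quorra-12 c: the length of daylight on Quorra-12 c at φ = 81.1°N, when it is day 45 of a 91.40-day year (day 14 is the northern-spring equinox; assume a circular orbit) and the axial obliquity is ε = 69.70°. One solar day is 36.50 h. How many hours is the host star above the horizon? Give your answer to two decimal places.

36.50 h

Solar longitude: λ_s = 360° × (45 − 14)/91.40 = 122.101°.
sin δ = sin 69.70° × sin 122.101° = 0.79450, so δ = +52.608°.
Sunrise equation: cos H₀ = −tan φ · tan δ = -8.3548 ≤ −1, so the host star never sets (polar day) and H₀ = π.
Daylight = 2H₀/(2π) × 36.50 h = (3.1416/π) × 36.50 = 36.50 h.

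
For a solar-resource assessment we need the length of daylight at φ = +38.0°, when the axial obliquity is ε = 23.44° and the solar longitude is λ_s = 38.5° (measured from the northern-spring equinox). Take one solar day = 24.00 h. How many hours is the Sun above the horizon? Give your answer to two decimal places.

Solar declination: sin δ = sin ε · sin λ_s = sin 23.44° × sin 38.5° = 0.24763, so δ = +14.337°.
cos H₀ = −tan φ · tan δ = −tan(+38.0°) × tan(+14.337°) = -0.1997, so H₀ = 1.7718 rad = 101.52°.
Daylight = 2H₀/(2π) × 24.00 h = (1.7718/π) × 24.00 = 13.54 h.

13.54 h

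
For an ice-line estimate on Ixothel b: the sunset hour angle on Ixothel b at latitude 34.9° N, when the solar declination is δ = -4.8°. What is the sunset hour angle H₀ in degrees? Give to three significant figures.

H₀ = 86.6°

cos H₀ = −tan φ · tan δ = −tan(+34.9°) × tan(-4.800°) = 0.0586, so H₀ = 1.5122 rad = 86.64°.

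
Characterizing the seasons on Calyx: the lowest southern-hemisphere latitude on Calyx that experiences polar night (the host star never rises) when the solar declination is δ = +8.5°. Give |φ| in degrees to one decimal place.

|φ| = 81.5°

Polar night requires cos H₀ = −tan φ tan δ ≥ 1, i.e. tan φ tan δ ≤ −1.
The boundary is |tan φ| · |tan δ| = 1, so |φ| = 90° − |δ| = 90° − 8.5° = 81.5° in the southern hemisphere.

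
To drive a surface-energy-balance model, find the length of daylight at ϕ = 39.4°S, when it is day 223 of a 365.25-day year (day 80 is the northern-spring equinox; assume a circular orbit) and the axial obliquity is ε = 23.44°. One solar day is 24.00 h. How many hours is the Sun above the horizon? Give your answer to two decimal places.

10.36 h

Solar longitude: L_s = 360° × (223 − 80)/365.25 = 140.945°.
sin δ = sin 23.44° × sin 140.945° = 0.25064, so δ = +14.515°.
cos h₀ = −tan ϕ · tan δ = −tan(-39.4°) × tan(+14.515°) = 0.2127, so h₀ = 1.3565 rad = 77.72°.
Daylight = 2h₀/(2π) × 24.00 h = (1.3565/π) × 24.00 = 10.36 h.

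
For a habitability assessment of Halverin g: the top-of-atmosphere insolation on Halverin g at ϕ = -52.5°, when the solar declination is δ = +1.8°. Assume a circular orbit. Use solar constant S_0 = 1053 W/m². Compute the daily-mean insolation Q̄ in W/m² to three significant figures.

Q̄ ≈ 191 W/m²

cos h₀ = −tan(-52.5°) tan(+1.800°) = 0.0410, h₀ = 1.5298 rad.
Bracket: h₀ sin ϕ sin δ + cos ϕ cos δ sin h₀ = 1.5298×-0.79335×0.03141 + 0.60876×0.99951×0.99916 = -0.038121 + 0.607951 = 0.569830.
Q̄ = (S_0/π) × [bracket] = (1053/π) × 0.569830 = 191.0 W/m².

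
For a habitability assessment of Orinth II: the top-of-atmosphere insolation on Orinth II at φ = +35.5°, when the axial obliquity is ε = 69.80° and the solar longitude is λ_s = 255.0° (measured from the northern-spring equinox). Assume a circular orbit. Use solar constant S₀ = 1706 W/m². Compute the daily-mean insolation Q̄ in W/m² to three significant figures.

Q̄ ≈ 0.00 W/m²

Solar declination: sin δ = sin ε · sin λ_s = sin 69.80° × sin 255.0° = -0.90651, so δ = -65.028°.
cos H₀ = −tan(+35.5°) tan(-65.028°) = 1.5316 ≥ 1 ⇒ polar night, H₀ = 0 and Q̄ = 0.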